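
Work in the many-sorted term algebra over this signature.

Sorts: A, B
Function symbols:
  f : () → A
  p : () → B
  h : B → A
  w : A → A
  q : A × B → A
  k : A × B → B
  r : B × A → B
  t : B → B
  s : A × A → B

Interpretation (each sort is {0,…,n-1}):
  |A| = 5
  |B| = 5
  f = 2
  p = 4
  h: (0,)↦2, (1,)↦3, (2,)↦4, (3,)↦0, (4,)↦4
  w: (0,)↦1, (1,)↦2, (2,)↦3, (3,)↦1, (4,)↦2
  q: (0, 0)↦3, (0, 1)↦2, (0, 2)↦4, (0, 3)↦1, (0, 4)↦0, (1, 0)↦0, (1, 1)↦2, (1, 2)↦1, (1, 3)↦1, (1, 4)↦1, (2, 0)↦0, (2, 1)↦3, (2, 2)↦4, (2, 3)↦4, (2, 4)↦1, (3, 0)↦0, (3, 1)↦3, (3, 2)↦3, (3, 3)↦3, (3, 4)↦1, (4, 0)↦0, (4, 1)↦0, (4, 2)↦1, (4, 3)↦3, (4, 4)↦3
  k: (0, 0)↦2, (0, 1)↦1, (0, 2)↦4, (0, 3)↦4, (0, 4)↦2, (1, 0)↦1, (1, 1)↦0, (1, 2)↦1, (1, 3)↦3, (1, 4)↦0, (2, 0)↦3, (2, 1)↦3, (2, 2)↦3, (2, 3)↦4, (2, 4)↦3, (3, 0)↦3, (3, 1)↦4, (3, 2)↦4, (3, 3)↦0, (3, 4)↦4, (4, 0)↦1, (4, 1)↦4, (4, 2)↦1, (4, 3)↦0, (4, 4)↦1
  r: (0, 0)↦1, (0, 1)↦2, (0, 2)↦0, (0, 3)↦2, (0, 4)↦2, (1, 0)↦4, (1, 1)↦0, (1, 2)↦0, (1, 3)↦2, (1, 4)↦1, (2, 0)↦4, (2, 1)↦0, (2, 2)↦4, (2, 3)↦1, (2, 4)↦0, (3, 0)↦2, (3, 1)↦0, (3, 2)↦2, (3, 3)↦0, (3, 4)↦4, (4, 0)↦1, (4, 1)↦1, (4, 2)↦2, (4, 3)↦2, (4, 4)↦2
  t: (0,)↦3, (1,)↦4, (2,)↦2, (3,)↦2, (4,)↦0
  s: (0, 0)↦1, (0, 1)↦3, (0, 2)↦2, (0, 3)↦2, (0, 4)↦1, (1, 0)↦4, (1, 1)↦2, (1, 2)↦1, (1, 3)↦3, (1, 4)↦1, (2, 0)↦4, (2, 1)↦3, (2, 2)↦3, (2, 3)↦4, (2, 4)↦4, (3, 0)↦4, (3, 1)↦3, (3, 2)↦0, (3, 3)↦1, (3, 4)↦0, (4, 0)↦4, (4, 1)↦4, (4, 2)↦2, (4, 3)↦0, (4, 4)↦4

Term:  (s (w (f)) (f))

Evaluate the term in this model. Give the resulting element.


value = 0

  f = 2
  (w (f)) = w(2,) = 3
  f = 2
  (s (w (f)) (f)) = s(3, 2) = 0


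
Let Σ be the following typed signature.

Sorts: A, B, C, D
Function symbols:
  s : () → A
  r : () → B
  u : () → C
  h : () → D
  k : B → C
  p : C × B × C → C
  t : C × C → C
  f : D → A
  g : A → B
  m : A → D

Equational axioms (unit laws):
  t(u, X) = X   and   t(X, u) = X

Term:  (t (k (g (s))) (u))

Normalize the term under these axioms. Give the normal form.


1. (t (k (g (s))) (u))  →  (k (g (s)))

normal form = (k (g (s)))


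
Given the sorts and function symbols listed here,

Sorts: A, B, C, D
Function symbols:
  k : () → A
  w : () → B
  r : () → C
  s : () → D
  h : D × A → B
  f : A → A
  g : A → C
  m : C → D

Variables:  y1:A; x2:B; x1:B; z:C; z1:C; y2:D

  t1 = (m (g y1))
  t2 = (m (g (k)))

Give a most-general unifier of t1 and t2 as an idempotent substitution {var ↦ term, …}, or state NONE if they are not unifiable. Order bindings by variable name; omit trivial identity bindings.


{y1 ↦ (k)}


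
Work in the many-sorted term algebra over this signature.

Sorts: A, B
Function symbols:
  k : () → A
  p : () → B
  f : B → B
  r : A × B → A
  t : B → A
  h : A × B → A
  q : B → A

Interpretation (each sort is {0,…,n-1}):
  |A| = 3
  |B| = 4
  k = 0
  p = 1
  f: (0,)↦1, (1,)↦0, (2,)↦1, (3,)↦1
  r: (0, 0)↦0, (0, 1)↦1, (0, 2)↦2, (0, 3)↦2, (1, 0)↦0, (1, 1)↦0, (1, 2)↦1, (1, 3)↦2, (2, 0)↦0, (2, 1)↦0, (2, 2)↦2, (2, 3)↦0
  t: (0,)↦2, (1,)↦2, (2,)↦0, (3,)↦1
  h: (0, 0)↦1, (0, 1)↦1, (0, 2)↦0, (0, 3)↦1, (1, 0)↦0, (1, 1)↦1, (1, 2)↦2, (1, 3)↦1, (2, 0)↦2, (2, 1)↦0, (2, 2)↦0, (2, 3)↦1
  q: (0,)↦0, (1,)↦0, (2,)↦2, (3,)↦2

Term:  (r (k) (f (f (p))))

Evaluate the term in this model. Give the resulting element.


  k = 0
  p = 1
  (f (p)) = f(1,) = 0
  (f (f (p))) = f(0,) = 1
  (r (k) (f (f (p)))) = r(0, 1) = 1

value = 1


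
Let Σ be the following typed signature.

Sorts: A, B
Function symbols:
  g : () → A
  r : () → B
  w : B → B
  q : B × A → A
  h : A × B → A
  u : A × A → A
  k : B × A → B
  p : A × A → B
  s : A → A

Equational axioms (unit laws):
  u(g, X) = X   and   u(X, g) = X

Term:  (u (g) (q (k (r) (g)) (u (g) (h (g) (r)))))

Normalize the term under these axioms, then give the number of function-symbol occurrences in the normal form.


size = 7

1. (u (g) (q (k (r) (g)) (u (g) (h (g) (r)))))  →  (q (k (r) (g)) (u (g) (h (g) (r))))
2. (q (k (r) (g)) (u (g) (h (g) (r))))  →  (q (k (r) (g)) (h (g) (r)))
normal form: (q (k (r) (g)) (h (g) (r)))


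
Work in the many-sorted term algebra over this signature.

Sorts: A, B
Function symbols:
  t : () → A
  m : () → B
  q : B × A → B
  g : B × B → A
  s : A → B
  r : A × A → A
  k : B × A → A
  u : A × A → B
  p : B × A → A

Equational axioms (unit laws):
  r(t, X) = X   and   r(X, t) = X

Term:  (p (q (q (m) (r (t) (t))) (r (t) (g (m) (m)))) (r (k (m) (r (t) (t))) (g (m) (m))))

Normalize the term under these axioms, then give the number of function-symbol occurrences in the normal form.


size = 15

1. (p (q (q (m) (r (t) (t))) (r (t) (g (m) (m)))) (r (k (m) (r (t) (t))) (g (m) (m))))  →  (p (q (q (m) (t)) (r (t) (g (m) (m)))) (r (k (m) (r (t) (t))) (g (m) (m))))
2. (p (q (q (m) (t)) (r (t) (g (m) (m)))) (r (k (m) (r (t) (t))) (g (m) (m))))  →  (p (q (q (m) (t)) (g (m) (m))) (r (k (m) (r (t) (t))) (g (m) (m))))
3. (p (q (q (m) (t)) (g (m) (m))) (r (k (m) (r (t) (t))) (g (m) (m))))  →  (p (q (q (m) (t)) (g (m) (m))) (r (k (m) (t)) (g (m) (m))))
normal form: (p (q (q (m) (t)) (g (m) (m))) (r (k (m) (t)) (g (m) (m))))


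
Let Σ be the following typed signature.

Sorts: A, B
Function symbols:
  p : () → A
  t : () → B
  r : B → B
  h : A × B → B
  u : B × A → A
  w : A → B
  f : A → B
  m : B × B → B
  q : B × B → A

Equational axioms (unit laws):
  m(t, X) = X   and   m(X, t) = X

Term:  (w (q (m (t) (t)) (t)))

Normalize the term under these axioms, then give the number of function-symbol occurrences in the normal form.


size = 4

1. (w (q (m (t) (t)) (t)))  →  (w (q (t) (t)))
normal form: (w (q (t) (t)))


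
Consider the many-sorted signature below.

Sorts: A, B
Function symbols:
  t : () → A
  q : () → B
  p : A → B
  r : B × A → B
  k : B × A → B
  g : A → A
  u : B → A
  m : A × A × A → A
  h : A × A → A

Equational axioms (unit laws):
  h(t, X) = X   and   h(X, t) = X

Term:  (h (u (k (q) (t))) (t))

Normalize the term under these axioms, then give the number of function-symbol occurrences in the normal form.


1. (h (u (k (q) (t))) (t))  →  (u (k (q) (t)))
normal form: (u (k (q) (t)))

size = 4


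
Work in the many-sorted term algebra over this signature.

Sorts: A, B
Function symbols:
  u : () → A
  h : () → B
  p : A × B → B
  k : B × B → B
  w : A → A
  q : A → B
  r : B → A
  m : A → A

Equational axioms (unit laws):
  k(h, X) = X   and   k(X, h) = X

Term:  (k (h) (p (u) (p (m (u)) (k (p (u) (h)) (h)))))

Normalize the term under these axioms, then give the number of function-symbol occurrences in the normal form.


1. (k (h) (p (u) (p (m (u)) (k (p (u) (h)) (h)))))  →  (p (u) (p (m (u)) (k (p (u) (h)) (h))))
2. (p (u) (p (m (u)) (k (p (u) (h)) (h))))  →  (p (u) (p (m (u)) (p (u) (h))))
normal form: (p (u) (p (m (u)) (p (u) (h))))

size = 8


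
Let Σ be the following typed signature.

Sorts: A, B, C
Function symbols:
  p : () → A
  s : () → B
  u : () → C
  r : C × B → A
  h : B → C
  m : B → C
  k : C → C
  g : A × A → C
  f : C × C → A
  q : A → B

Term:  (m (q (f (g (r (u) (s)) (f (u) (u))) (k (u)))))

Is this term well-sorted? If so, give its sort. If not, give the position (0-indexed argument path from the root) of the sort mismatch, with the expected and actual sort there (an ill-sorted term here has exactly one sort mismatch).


          (u) : C
          (s) : B
        (r (u) (s)) : A
          (u) : C
          (u) : C
        (f (u) (u)) : A
      (g (r (u) (s)) (f (u) (u))) : C
        (u) : C
      (k (u)) : C
    (f (g (r (u) (s)) (f (u) (u))) (k (u))) : A
  (q (f (g (r (u) (s)) (f (u) (u))) (k (u)))) : B
(m (q (f (g (r (u) (s)) (f (u) (u))) (k (u))))) : C

well-sorted; sort = C


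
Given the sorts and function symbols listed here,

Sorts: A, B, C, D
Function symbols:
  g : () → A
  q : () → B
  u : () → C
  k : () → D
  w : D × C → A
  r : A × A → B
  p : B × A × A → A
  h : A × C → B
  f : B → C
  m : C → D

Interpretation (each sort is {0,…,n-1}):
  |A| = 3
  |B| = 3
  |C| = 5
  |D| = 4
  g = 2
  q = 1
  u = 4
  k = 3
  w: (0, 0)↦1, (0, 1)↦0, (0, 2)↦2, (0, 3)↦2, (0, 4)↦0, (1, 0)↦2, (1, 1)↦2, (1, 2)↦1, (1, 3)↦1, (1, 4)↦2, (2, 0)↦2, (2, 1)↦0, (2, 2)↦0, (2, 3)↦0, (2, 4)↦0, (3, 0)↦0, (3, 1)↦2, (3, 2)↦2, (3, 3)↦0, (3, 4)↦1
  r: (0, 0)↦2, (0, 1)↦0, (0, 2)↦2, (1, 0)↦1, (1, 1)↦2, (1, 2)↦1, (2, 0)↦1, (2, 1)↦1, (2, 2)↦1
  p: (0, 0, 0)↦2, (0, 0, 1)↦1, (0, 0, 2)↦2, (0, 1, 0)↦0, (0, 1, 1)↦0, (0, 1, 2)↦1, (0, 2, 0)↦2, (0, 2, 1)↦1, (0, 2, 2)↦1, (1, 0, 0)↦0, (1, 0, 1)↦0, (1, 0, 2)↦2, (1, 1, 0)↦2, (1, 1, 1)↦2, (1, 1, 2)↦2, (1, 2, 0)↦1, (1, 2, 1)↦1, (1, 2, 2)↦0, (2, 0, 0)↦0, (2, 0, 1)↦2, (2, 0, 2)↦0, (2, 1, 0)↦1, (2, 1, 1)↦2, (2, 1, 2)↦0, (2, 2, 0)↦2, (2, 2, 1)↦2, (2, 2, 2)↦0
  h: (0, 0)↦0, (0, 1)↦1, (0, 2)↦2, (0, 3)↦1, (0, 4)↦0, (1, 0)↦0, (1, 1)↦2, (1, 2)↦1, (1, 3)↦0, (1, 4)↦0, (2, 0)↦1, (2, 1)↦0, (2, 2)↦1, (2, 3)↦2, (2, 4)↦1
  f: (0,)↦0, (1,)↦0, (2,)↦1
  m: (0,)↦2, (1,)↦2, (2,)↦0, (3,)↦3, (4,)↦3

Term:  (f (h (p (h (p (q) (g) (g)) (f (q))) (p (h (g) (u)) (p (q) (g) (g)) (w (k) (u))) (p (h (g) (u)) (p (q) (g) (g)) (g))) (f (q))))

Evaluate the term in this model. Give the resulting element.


  q = 1
  g = 2
  g = 2
  (p (q) (g) (g)) = p(1, 2, 2) = 0
  q = 1
  (f (q)) = f(1,) = 0
  (h (p (q) (g) (g)) (f (q))) = h(0, 0) = 0
  g = 2
  u = 4
  (h (g) (u)) = h(2, 4) = 1
  q = 1
  g = 2
  g = 2
  (p (q) (g) (g)) = p(1, 2, 2) = 0
  k = 3
  u = 4
  (w (k) (u)) = w(3, 4) = 1
  (p (h (g) (u)) (p (q) (g) (g)) (w (k) (u))) = p(1, 0, 1) = 0
  g = 2
  u = 4
  (h (g) (u)) = h(2, 4) = 1
  q = 1
  g = 2
  g = 2
  (p (q) (g) (g)) = p(1, 2, 2) = 0
  g = 2
  (p (h (g) (u)) (p (q) (g) (g)) (g)) = p(1, 0, 2) = 2
  (p (h (p (q) (g) (g)) (f (q))) (p (h (g) (u)) (p (q) (g) (g)) (w (k) (u))) (p (h (g) (u)) (p (q) (g) (g)) (g))) = p(0, 0, 2) = 2
  q = 1
  (f (q)) = f(1,) = 0
  (h (p (h (p (q) (g) (g)) (f (q))) (p (h (g) (u)) (p (q) (g) (g)) (w (k) (u))) (p (h (g) (u)) (p (q) (g) (g)) (g))) (f (q))) = h(2, 0) = 1
  (f (h (p (h (p (q) (g) (g)) (f (q))) (p (h (g) (u)) (p (q) (g) (g)) (w (k) (u))) (p (h (g) (u)) (p (q) (g) (g)) (g))) (f (q)))) = f(1,) = 0

value = 0


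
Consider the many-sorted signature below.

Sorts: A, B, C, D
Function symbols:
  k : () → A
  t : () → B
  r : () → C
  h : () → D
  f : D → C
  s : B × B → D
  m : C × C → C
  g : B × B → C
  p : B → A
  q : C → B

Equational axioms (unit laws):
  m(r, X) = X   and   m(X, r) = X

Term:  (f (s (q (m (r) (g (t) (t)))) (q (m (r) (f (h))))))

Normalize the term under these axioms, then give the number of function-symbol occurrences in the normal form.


1. (f (s (q (m (r) (g (t) (t)))) (q (m (r) (f (h))))))  →  (f (s (q (g (t) (t))) (q (m (r) (f (h))))))
2. (f (s (q (g (t) (t))) (q (m (r) (f (h))))))  →  (f (s (q (g (t) (t))) (q (f (h)))))
normal form: (f (s (q (g (t) (t))) (q (f (h)))))

size = 9


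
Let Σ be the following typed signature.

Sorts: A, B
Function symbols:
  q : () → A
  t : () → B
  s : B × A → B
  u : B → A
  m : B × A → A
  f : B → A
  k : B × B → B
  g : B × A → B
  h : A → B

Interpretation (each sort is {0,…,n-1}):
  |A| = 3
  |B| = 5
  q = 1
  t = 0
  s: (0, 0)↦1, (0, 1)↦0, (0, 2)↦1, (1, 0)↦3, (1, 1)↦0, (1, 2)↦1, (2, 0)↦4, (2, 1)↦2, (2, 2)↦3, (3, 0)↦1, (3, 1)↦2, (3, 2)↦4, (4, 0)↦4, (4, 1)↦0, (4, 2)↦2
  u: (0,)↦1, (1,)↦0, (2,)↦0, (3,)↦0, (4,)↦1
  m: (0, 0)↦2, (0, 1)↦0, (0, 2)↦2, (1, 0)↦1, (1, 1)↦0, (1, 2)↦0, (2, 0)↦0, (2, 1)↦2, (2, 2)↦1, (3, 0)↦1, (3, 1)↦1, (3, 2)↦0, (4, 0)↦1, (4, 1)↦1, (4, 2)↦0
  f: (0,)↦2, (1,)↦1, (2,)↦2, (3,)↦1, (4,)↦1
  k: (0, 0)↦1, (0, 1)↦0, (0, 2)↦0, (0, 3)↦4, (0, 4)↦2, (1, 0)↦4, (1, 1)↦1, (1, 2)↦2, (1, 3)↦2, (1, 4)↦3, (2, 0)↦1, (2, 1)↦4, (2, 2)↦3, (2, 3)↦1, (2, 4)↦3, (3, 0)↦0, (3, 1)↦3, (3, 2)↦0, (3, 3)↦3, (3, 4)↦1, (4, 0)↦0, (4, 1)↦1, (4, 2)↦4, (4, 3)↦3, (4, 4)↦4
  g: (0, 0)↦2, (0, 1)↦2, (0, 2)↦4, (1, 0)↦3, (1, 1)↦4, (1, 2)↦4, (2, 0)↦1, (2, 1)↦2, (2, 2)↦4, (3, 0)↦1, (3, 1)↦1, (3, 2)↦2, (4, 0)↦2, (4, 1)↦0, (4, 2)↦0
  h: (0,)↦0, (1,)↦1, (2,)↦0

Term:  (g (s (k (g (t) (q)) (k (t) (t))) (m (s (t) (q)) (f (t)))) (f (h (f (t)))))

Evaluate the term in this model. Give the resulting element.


value = 4

  t = 0
  q = 1
  (g (t) (q)) = g(0, 1) = 2
  t = 0
  t = 0
  (k (t) (t)) = k(0, 0) = 1
  (k (g (t) (q)) (k (t) (t))) = k(2, 1) = 4
  t = 0
  q = 1
  (s (t) (q)) = s(0, 1) = 0
  t = 0
  (f (t)) = f(0,) = 2
  (m (s (t) (q)) (f (t))) = m(0, 2) = 2
  (s (k (g (t) (q)) (k (t) (t))) (m (s (t) (q)) (f (t)))) = s(4, 2) = 2
  t = 0
  (f (t)) = f(0,) = 2
  (h (f (t))) = h(2,) = 0
  (f (h (f (t)))) = f(0,) = 2
  (g (s (k (g (t) (q)) (k (t) (t))) (m (s (t) (q)) (f (t)))) (f (h (f (t))))) = g(2, 2) = 4


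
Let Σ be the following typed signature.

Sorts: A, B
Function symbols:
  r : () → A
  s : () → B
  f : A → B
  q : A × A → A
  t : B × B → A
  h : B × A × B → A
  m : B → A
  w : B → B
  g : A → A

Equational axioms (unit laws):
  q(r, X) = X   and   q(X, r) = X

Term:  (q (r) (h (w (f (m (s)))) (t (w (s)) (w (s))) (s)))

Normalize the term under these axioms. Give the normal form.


1. (q (r) (h (w (f (m (s)))) (t (w (s)) (w (s))) (s)))  →  (h (w (f (m (s)))) (t (w (s)) (w (s))) (s))

normal form = (h (w (f (m (s)))) (t (w (s)) (w (s))) (s))


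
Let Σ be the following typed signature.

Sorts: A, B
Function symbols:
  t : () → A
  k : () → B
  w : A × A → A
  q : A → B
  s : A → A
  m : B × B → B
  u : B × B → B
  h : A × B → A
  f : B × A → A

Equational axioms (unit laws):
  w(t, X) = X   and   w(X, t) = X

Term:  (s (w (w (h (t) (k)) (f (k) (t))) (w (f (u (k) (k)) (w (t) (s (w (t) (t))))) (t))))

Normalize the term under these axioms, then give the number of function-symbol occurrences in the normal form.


1. (s (w (w (h (t) (k)) (f (k) (t))) (w (f (u (k) (k)) (w (t) (s (w (t) (t))))) (t))))  →  (s (w (w (h (t) (k)) (f (k) (t))) (f (u (k) (k)) (w (t) (s (w (t) (t)))))))
2. (s (w (w (h (t) (k)) (f (k) (t))) (f (u (k) (k)) (w (t) (s (w (t) (t)))))))  →  (s (w (w (h (t) (k)) (f (k) (t))) (f (u (k) (k)) (s (w (t) (t))))))
3. (s (w (w (h (t) (k)) (f (k) (t))) (f (u (k) (k)) (s (w (t) (t))))))  →  (s (w (w (h (t) (k)) (f (k) (t))) (f (u (k) (k)) (s (t)))))
normal form: (s (w (w (h (t) (k)) (f (k) (t))) (f (u (k) (k)) (s (t)))))

size = 15


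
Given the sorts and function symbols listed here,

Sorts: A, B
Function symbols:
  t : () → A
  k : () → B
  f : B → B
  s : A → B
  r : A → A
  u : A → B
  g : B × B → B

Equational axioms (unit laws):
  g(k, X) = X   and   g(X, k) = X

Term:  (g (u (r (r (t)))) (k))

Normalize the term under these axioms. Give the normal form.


normal form = (u (r (r (t))))

1. (g (u (r (r (t)))) (k))  →  (u (r (r (t))))


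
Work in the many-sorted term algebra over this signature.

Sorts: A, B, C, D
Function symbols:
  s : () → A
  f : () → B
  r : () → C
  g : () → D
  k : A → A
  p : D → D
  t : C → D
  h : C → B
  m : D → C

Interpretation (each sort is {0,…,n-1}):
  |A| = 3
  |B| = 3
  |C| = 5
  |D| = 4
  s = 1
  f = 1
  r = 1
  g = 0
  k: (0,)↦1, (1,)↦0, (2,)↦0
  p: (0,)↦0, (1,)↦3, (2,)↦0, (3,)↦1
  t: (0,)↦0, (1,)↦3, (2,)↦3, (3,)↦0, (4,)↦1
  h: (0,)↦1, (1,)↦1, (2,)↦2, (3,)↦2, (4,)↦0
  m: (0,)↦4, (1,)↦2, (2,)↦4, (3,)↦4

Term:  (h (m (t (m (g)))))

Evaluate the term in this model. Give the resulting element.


value = 2

  g = 0
  (m (g)) = m(0,) = 4
  (t (m (g))) = t(4,) = 1
  (m (t (m (g)))) = m(1,) = 2
  (h (m (t (m (g))))) = h(2,) = 2


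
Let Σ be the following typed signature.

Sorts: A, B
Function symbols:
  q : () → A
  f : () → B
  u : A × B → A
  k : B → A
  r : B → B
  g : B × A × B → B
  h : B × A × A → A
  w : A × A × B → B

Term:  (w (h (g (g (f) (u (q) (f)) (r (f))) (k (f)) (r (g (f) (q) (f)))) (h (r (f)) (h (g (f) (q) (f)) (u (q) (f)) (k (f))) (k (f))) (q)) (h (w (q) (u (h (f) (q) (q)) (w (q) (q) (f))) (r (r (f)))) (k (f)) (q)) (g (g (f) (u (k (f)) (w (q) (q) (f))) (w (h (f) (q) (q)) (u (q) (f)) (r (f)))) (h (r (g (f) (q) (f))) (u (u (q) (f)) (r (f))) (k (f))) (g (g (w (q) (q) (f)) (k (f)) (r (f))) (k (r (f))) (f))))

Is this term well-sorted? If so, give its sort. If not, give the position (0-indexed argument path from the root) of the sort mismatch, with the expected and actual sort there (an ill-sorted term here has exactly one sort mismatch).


        (f) : B
          (q) : A
          (f) : B
        (u (q) (f)) : A
          (f) : B
        (r (f)) : B
      (g (f) (u (q) (f)) (r (f))) : B
        (f) : B
      (k (f)) : A
          (f) : B
          (q) : A
          (f) : B
        (g (f) (q) (f)) : B
      (r (g (f) (q) (f))) : B
    (g (g (f) (u (q) (f)) (r (f))) (k (f)) (r (g (f) (q) (f)))) : B
        (f) : B
      (r (f)) : B
          (f) : B
          (q) : A
          (f) : B
        (g (f) (q) (f)) : B
          (q) : A
          (f) : B
        (u (q) (f)) : A
          (f) : B
        (k (f)) : A
      (h (g (f) (q) (f)) (u (q) (f)) (k (f))) : A
        (f) : B
      (k (f)) : A
    (h (r (f)) (h (g (f) (q) (f)) (u (q) (f)) (k (f))) (k (f))) : A
    (q) : A
  (h (g (g (f) (u (q) (f)) (r (f))) (k (f)) (r (g (f) (q) (f)))) (h (r (f)) (h (g (f) (q) (f)) (u (q) (f)) (k (f))) (k (f))) (q)) : A
      (q) : A
          (f) : B
          (q) : A
          (q) : A
        (h (f) (q) (q)) : A
          (q) : A
          (q) : A
          (f) : B
        (w (q) (q) (f)) : B
      (u (h (f) (q) (q)) (w (q) (q) (f))) : A
          (f) : B
        (r (f)) : B
      (r (r (f))) : B
    (w (q) (u (h (f) (q) (q)) (w (q) (q) (f))) (r (r (f)))) : B
      (f) : B
    (k (f)) : A
    (q) : A
  (h (w (q) (u (h (f) (q) (q)) (w (q) (q) (f))) (r (r (f)))) (k (f)) (q)) : A
      (f) : B
          (f) : B
        (k (f)) : A
          (q) : A
          (q) : A
          (f) : B
        (w (q) (q) (f)) : B
      (u (k (f)) (w (q) (q) (f))) : A
          (f) : B
          (q) : A
          (q) : A
        (h (f) (q) (q)) : A
          (q) : A
          (f) : B
        (u (q) (f)) : A
          (f) : B
        (r (f)) : B
      (w (h (f) (q) (q)) (u (q) (f)) (r (f))) : B
    (g (f) (u (k (f)) (w (q) (q) (f))) (w (h (f) (q) (q)) (u (q) (f)) (r (f)))) : B
          (f) : B
          (q) : A
          (f) : B
        (g (f) (q) (f)) : B
      (r (g (f) (q) (f))) : B
          (q) : A
          (f) : B
        (u (q) (f)) : A
          (f) : B
        (r (f)) : B
      (u (u (q) (f)) (r (f))) : A
        (f) : B
      (k (f)) : A
    (h (r (g (f) (q) (f))) (u (u (q) (f)) (r (f))) (k (f))) : A
          (q) : A
          (q) : A
          (f) : B
        (w (q) (q) (f)) : B
          (f) : B
        (k (f)) : A
          (f) : B
        (r (f)) : B
      (g (w (q) (q) (f)) (k (f)) (r (f))) : B
          (f) : B
        (r (f)) : B
      (k (r (f))) : A
      (f) : B
    (g (g (w (q) (q) (f)) (k (f)) (r (f))) (k (r (f))) (f)) : B
  (g (g (f) (u (k (f)) (w (q) (q) (f))) (w (h (f) (q) (q)) (u (q) (f)) (r (f)))) (h (r (g (f) (q) (f))) (u (u (q) (f)) (r (f))) (k (f))) (g (g (w (q) (q) (f)) (k (f)) (r (f))) (k (r (f))) (f))) : B
(w (h (g (g (f) (u (q) (f)) (r (f))) (k (f)) (r (g (f) (q) (f)))) (h (r (f)) (h (g (f) (q) (f)) (u (q) (f)) (k (f))) (k (f))) (q)) (h (w (q) (u (h (f) (q) (q)) (w (q) (q) (f))) (r (r (f)))) (k (f)) (q)) (g (g (f) (u (k (f)) (w (q) (q) (f))) (w (h (f) (q) (q)) (u (q) (f)) (r (f)))) (h (r (g (f) (q) (f))) (u (u (q) (f)) (r (f))) (k (f))) (g (g (w (q) (q) (f)) (k (f)) (r (f))) (k (r (f))) (f)))) : B

well-sorted; sort = B


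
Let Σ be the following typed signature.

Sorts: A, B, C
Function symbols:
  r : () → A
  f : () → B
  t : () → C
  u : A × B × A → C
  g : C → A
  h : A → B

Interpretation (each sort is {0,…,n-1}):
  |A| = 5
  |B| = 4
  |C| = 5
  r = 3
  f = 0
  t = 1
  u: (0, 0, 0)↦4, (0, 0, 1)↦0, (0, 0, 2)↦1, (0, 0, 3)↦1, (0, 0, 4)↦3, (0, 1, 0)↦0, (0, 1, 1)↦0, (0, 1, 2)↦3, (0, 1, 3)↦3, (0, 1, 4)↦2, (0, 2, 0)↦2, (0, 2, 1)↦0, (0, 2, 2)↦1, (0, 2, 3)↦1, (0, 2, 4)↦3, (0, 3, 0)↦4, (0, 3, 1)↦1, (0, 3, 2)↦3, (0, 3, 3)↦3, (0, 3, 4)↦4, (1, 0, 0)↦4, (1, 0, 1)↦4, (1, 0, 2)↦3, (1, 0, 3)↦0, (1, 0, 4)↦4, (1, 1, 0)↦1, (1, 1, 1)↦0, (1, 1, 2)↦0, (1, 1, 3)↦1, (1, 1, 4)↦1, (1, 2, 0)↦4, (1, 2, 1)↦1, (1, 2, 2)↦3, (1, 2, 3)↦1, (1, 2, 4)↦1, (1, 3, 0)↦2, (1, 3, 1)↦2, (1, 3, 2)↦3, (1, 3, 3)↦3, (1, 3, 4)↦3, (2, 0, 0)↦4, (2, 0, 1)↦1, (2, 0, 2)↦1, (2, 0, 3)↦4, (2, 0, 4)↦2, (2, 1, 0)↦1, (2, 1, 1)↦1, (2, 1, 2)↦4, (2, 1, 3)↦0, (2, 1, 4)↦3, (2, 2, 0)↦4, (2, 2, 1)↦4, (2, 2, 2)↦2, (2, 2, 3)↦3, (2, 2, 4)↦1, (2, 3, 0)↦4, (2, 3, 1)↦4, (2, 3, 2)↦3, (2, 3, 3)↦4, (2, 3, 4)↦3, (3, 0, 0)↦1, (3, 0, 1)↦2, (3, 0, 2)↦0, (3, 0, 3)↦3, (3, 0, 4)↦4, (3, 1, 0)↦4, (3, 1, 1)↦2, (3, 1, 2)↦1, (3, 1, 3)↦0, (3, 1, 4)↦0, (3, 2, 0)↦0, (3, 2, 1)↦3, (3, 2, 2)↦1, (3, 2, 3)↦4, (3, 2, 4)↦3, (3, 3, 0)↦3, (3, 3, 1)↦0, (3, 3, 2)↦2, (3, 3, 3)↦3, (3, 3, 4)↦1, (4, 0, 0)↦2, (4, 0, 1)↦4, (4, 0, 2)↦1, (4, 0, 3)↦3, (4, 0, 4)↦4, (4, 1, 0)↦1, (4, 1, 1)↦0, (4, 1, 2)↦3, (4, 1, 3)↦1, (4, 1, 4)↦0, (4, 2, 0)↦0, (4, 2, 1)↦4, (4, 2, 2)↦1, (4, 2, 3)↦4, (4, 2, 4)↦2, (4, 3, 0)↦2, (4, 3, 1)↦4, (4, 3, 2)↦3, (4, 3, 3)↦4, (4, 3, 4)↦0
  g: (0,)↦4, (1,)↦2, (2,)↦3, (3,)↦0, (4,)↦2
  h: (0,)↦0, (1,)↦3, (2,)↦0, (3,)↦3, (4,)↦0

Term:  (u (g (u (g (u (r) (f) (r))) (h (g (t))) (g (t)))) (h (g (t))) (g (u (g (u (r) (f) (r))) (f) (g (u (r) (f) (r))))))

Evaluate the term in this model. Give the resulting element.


value = 1

  r = 3
  f = 0
  r = 3
  (u (r) (f) (r)) = u(3, 0, 3) = 3
  (g (u (r) (f) (r))) = g(3,) = 0
  t = 1
  (g (t)) = g(1,) = 2
  (h (g (t))) = h(2,) = 0
  t = 1
  (g (t)) = g(1,) = 2
  (u (g (u (r) (f) (r))) (h (g (t))) (g (t))) = u(0, 0, 2) = 1
  (g (u (g (u (r) (f) (r))) (h (g (t))) (g (t)))) = g(1,) = 2
  t = 1
  (g (t)) = g(1,) = 2
  (h (g (t))) = h(2,) = 0
  r = 3
  f = 0
  r = 3
  (u (r) (f) (r)) = u(3, 0, 3) = 3
  (g (u (r) (f) (r))) = g(3,) = 0
  f = 0
  r = 3
  f = 0
  r = 3
  (u (r) (f) (r)) = u(3, 0, 3) = 3
  (g (u (r) (f) (r))) = g(3,) = 0
  (u (g (u (r) (f) (r))) (f) (g (u (r) (f) (r)))) = u(0, 0, 0) = 4
  (g (u (g (u (r) (f) (r))) (f) (g (u (r) (f) (r))))) = g(4,) = 2
  (u (g (u (g (u (r) (f) (r))) (h (g (t))) (g (t)))) (h (g (t))) (g (u (g (u (r) (f) (r))) (f) (g (u (r) (f) (r)))))) = u(2, 0, 2) = 1


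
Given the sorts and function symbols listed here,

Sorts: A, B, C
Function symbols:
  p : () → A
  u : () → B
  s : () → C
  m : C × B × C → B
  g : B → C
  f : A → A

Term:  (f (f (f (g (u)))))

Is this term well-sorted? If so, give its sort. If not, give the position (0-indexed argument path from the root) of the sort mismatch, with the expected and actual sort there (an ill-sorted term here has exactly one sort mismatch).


ill-sorted at position [0, 0, 0]: expected A, got C

        (u) : B
      (g (u)) : C
    (f (g (u))) : ✗ arg 0 at [0, 0, 0] has sort C, expected A


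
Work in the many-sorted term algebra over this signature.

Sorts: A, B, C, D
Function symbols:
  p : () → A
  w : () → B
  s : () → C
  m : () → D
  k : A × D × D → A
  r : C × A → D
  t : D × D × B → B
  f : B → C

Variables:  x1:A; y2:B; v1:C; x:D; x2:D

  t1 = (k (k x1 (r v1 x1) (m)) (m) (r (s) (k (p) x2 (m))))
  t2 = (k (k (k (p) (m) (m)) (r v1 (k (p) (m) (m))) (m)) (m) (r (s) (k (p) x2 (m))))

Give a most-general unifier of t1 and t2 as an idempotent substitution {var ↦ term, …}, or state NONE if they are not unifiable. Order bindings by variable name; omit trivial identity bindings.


{x1 ↦ (k (p) (m) (m))}


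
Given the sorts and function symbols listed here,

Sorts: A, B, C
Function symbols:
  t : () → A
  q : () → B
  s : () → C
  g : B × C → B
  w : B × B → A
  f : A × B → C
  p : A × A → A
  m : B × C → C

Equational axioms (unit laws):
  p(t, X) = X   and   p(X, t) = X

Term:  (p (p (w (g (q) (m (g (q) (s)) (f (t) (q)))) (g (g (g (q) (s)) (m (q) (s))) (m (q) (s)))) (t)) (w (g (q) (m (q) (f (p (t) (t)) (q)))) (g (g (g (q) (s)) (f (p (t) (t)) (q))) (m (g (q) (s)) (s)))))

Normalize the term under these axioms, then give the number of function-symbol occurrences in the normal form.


1. (p (p (w (g (q) (m (g (q) (s)) (f (t) (q)))) (g (g (g (q) (s)) (m (q) (s))) (m (q) (s)))) (t)) (w (g (q) (m (q) (f (p (t) (t)) (q)))) (g (g (g (q) (s)) (f (p (t) (t)) (q))) (m (g (q) (s)) (s)))))  →  (p (w (g (q) (m (g (q) (s)) (f (t) (q)))) (g (g (g (q) (s)) (m (q) (s))) (m (q) (s)))) (w (g (q) (m (q) (f (p (t) (t)) (q)))) (g (g (g (q) (s)) (f (p (t) (t)) (q))) (m (g (q) (s)) (s)))))
2. (p (w (g (q) (m (g (q) (s)) (f (t) (q)))) (g (g (g (q) (s)) (m (q) (s))) (m (q) (s)))) (w (g (q) (m (q) (f (p (t) (t)) (q)))) (g (g (g (q) (s)) (f (p (t) (t)) (q))) (m (g (q) (s)) (s)))))  →  (p (w (g (q) (m (g (q) (s)) (f (t) (q)))) (g (g (g (q) (s)) (m (q) (s))) (m (q) (s)))) (w (g (q) (m (q) (f (t) (q)))) (g (g (g (q) (s)) (f (p (t) (t)) (q))) (m (g (q) (s)) (s)))))
3. (p (w (g (q) (m (g (q) (s)) (f (t) (q)))) (g (g (g (q) (s)) (m (q) (s))) (m (q) (s)))) (w (g (q) (m (q) (f (t) (q)))) (g (g (g (q) (s)) (f (p (t) (t)) (q))) (m (g (q) (s)) (s)))))  →  (p (w (g (q) (m (g (q) (s)) (f (t) (q)))) (g (g (g (q) (s)) (m (q) (s))) (m (q) (s)))) (w (g (q) (m (q) (f (t) (q)))) (g (g (g (q) (s)) (f (t) (q))) (m (g (q) (s)) (s)))))
normal form: (p (w (g (q) (m (g (q) (s)) (f (t) (q)))) (g (g (g (q) (s)) (m (q) (s))) (m (q) (s)))) (w (g (q) (m (q) (f (t) (q)))) (g (g (g (q) (s)) (f (t) (q))) (m (g (q) (s)) (s)))))

size = 43


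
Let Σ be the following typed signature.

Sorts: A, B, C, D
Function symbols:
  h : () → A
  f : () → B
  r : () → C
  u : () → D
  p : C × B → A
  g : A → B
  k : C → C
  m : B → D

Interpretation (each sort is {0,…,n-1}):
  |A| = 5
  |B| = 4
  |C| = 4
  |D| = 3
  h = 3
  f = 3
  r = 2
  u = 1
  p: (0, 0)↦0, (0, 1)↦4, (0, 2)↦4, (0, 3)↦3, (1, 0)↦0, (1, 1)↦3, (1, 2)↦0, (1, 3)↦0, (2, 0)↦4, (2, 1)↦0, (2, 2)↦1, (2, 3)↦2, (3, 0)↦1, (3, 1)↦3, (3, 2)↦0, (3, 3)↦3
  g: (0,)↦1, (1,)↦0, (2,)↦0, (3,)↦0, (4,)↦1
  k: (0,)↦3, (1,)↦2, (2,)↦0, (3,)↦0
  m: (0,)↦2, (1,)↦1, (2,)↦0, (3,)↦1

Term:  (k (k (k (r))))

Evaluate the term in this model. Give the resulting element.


value = 0

  r = 2
  (k (r)) = k(2,) = 0
  (k (k (r))) = k(0,) = 3
  (k (k (k (r)))) = k(3,) = 0


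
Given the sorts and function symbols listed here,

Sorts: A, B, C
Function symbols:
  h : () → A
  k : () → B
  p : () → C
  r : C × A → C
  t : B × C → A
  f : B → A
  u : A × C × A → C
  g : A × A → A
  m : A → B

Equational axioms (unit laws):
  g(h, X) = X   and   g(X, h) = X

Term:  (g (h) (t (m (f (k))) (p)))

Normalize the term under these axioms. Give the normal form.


1. (g (h) (t (m (f (k))) (p)))  →  (t (m (f (k))) (p))

normal form = (t (m (f (k))) (p))


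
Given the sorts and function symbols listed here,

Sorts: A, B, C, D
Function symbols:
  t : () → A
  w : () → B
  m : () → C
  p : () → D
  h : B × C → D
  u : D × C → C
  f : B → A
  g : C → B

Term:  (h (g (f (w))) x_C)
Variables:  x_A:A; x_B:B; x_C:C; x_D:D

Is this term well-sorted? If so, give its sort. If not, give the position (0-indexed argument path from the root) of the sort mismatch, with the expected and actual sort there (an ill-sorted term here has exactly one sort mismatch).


ill-sorted at position [0, 0]: expected C, got A

      (w) : B
    (f (w)) : A
  (g (f (w))) : ✗ arg 0 at [0, 0] has sort A, expected C
  x_C : C


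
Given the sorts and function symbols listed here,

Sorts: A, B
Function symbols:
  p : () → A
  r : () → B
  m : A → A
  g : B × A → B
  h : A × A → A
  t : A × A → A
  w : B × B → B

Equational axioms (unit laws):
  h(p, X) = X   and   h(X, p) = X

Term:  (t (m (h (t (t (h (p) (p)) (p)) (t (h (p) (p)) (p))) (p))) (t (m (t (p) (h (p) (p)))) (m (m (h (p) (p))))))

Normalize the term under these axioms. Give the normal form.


1. (t (m (h (t (t (h (p) (p)) (p)) (t (h (p) (p)) (p))) (p))) (t (m (t (p) (h (p) (p)))) (m (m (h (p) (p))))))  →  (t (m (t (t (h (p) (p)) (p)) (t (h (p) (p)) (p)))) (t (m (t (p) (h (p) (p)))) (m (m (h (p) (p))))))
2. (t (m (t (t (h (p) (p)) (p)) (t (h (p) (p)) (p)))) (t (m (t (p) (h (p) (p)))) (m (m (h (p) (p))))))  →  (t (m (t (t (p) (p)) (t (h (p) (p)) (p)))) (t (m (t (p) (h (p) (p)))) (m (m (h (p) (p))))))
3. (t (m (t (t (p) (p)) (t (h (p) (p)) (p)))) (t (m (t (p) (h (p) (p)))) (m (m (h (p) (p))))))  →  (t (m (t (t (p) (p)) (t (p) (p)))) (t (m (t (p) (h (p) (p)))) (m (m (h (p) (p))))))
4. (t (m (t (t (p) (p)) (t (p) (p)))) (t (m (t (p) (h (p) (p)))) (m (m (h (p) (p))))))  →  (t (m (t (t (p) (p)) (t (p) (p)))) (t (m (t (p) (p))) (m (m (h (p) (p))))))
5. (t (m (t (t (p) (p)) (t (p) (p)))) (t (m (t (p) (p))) (m (m (h (p) (p))))))  →  (t (m (t (t (p) (p)) (t (p) (p)))) (t (m (t (p) (p))) (m (m (p)))))

normal form = (t (m (t (t (p) (p)) (t (p) (p)))) (t (m (t (p) (p))) (m (m (p)))))


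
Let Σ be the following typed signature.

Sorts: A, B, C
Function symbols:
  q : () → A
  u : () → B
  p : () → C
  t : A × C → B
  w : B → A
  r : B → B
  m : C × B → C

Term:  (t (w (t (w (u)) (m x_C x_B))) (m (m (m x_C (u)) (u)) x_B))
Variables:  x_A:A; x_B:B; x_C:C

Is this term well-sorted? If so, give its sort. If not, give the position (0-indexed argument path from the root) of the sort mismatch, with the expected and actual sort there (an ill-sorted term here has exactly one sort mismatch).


        (u) : B
      (w (u)) : A
        x_C : C
        x_B : B
      (m x_C x_B) : C
    (t (w (u)) (m x_C x_B)) : B
  (w (t (w (u)) (m x_C x_B))) : A
        x_C : C
        (u) : B
      (m x_C (u)) : C
      (u) : B
    (m (m x_C (u)) (u)) : C
    x_B : B
  (m (m (m x_C (u)) (u)) x_B) : C
(t (w (t (w (u)) (m x_C x_B))) (m (m (m x_C (u)) (u)) x_B)) : B

well-sorted; sort = B


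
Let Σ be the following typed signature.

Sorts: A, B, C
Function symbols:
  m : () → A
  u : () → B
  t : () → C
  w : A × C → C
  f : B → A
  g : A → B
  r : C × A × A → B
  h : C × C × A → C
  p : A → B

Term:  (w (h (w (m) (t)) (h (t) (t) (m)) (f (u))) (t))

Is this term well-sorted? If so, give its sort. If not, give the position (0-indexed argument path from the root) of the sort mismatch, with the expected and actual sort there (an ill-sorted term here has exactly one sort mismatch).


      (m) : A
      (t) : C
    (w (m) (t)) : C
      (t) : C
      (t) : C
      (m) : A
    (h (t) (t) (m)) : C
      (u) : B
    (f (u)) : A
  (h (w (m) (t)) (h (t) (t) (m)) (f (u))) : C
  (t) : C
(w (h (w (m) (t)) (h (t) (t) (m)) (f (u))) (t)) : ✗ arg 0 at [0] has sort C, expected A

ill-sorted at position [0]: expected A, got C


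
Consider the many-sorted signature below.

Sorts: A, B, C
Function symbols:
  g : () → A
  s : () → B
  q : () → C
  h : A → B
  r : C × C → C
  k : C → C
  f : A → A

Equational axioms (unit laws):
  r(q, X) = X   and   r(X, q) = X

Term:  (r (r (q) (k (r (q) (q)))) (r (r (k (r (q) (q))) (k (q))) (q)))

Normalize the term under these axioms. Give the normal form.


1. (r (r (q) (k (r (q) (q)))) (r (r (k (r (q) (q))) (k (q))) (q)))  →  (r (k (r (q) (q))) (r (r (k (r (q) (q))) (k (q))) (q)))
2. (r (k (r (q) (q))) (r (r (k (r (q) (q))) (k (q))) (q)))  →  (r (k (q)) (r (r (k (r (q) (q))) (k (q))) (q)))
3. (r (k (q)) (r (r (k (r (q) (q))) (k (q))) (q)))  →  (r (k (q)) (r (k (r (q) (q))) (k (q))))
4. (r (k (q)) (r (k (r (q) (q))) (k (q))))  →  (r (k (q)) (r (k (q)) (k (q))))

normal form = (r (k (q)) (r (k (q)) (k (q))))


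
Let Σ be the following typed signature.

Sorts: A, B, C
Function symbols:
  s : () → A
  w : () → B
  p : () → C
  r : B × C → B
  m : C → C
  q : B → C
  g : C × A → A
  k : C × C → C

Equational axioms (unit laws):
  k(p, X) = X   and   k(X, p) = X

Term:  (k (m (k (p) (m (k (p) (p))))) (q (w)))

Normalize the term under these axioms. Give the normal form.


normal form = (k (m (m (p))) (q (w)))

1. (k (m (k (p) (m (k (p) (p))))) (q (w)))  →  (k (m (m (k (p) (p)))) (q (w)))
2. (k (m (m (k (p) (p)))) (q (w)))  →  (k (m (m (p))) (q (w)))


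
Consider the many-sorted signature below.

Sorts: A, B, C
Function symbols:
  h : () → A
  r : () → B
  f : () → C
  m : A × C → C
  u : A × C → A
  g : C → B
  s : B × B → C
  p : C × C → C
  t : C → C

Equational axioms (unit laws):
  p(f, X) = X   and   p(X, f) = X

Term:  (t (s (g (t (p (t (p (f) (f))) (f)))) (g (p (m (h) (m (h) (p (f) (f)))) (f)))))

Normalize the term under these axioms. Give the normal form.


normal form = (t (s (g (t (t (f)))) (g (m (h) (m (h) (f))))))

1. (t (s (g (t (p (t (p (f) (f))) (f)))) (g (p (m (h) (m (h) (p (f) (f)))) (f)))))  →  (t (s (g (t (t (p (f) (f))))) (g (p (m (h) (m (h) (p (f) (f)))) (f)))))
2. (t (s (g (t (t (p (f) (f))))) (g (p (m (h) (m (h) (p (f) (f)))) (f)))))  →  (t (s (g (t (t (f)))) (g (p (m (h) (m (h) (p (f) (f)))) (f)))))
3. (t (s (g (t (t (f)))) (g (p (m (h) (m (h) (p (f) (f)))) (f)))))  →  (t (s (g (t (t (f)))) (g (m (h) (m (h) (p (f) (f)))))))
4. (t (s (g (t (t (f)))) (g (m (h) (m (h) (p (f) (f)))))))  →  (t (s (g (t (t (f)))) (g (m (h) (m (h) (f))))))


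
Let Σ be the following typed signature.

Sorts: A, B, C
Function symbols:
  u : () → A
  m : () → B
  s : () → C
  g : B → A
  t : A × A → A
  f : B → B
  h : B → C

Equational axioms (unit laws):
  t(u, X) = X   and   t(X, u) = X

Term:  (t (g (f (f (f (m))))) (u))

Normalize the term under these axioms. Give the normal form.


1. (t (g (f (f (f (m))))) (u))  →  (g (f (f (f (m)))))

normal form = (g (f (f (f (m)))))


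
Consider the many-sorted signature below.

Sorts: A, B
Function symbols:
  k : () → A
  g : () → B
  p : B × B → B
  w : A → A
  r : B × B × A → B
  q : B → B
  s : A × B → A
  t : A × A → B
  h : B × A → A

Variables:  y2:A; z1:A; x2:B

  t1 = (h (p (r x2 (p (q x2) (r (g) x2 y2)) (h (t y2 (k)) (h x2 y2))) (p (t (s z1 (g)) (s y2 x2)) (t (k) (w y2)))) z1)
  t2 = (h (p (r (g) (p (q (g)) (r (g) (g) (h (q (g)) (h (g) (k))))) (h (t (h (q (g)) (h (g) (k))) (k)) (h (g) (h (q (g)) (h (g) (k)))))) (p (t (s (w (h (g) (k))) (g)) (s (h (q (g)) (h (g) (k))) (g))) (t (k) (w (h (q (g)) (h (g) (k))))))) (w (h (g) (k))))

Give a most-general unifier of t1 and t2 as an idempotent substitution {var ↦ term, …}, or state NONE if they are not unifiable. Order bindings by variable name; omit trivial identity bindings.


{x2 ↦ (g), y2 ↦ (h (q (g)) (h (g) (k))), z1 ↦ (w (h (g) (k)))}


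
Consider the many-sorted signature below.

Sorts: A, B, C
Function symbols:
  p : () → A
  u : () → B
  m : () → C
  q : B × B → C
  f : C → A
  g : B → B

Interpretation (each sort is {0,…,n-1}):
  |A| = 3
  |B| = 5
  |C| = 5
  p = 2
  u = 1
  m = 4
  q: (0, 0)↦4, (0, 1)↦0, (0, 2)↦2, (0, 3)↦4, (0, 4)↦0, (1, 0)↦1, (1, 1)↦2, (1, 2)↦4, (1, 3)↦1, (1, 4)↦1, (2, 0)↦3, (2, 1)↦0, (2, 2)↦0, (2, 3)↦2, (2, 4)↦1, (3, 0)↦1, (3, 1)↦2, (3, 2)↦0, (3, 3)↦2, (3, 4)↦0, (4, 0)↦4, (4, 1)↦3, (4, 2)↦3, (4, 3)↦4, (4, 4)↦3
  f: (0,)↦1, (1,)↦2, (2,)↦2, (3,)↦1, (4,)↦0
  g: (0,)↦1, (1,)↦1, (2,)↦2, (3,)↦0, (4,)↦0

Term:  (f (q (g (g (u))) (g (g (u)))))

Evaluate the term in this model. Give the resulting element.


value = 2

  u = 1
  (g (u)) = g(1,) = 1
  (g (g (u))) = g(1,) = 1
  u = 1
  (g (u)) = g(1,) = 1
  (g (g (u))) = g(1,) = 1
  (q (g (g (u))) (g (g (u)))) = q(1, 1) = 2
  (f (q (g (g (u))) (g (g (u))))) = f(2,) = 2


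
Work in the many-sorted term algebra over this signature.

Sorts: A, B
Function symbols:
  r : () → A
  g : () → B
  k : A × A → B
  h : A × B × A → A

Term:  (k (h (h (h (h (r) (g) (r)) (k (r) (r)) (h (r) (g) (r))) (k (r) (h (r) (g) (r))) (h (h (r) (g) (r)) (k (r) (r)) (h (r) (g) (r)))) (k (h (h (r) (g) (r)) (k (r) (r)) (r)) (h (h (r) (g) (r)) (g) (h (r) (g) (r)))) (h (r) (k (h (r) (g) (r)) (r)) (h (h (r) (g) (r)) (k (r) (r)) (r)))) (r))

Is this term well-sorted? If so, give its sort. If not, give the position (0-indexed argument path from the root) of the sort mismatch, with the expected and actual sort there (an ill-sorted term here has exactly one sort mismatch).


          (r) : A
          (g) : B
          (r) : A
        (h (r) (g) (r)) : A
          (r) : A
          (r) : A
        (k (r) (r)) : B
          (r) : A
          (g) : B
          (r) : A
        (h (r) (g) (r)) : A
      (h (h (r) (g) (r)) (k (r) (r)) (h (r) (g) (r))) : A
        (r) : A
          (r) : A
          (g) : B
          (r) : A
        (h (r) (g) (r)) : A
      (k (r) (h (r) (g) (r))) : B
          (r) : A
          (g) : B
          (r) : A
        (h (r) (g) (r)) : A
          (r) : A
          (r) : A
        (k (r) (r)) : B
          (r) : A
          (g) : B
          (r) : A
        (h (r) (g) (r)) : A
      (h (h (r) (g) (r)) (k (r) (r)) (h (r) (g) (r))) : A
    (h (h (h (r) (g) (r)) (k (r) (r)) (h (r) (g) (r))) (k (r) (h (r) (g) (r))) (h (h (r) (g) (r)) (k (r) (r)) (h (r) (g) (r)))) : A
          (r) : A
          (g) : B
          (r) : A
        (h (r) (g) (r)) : A
          (r) : A
          (r) : A
        (k (r) (r)) : B
        (r) : A
      (h (h (r) (g) (r)) (k (r) (r)) (r)) : A
          (r) : A
          (g) : B
          (r) : A
        (h (r) (g) (r)) : A
        (g) : B
          (r) : A
          (g) : B
          (r) : A
        (h (r) (g) (r)) : A
      (h (h (r) (g) (r)) (g) (h (r) (g) (r))) : A
    (k (h (h (r) (g) (r)) (k (r) (r)) (r)) (h (h (r) (g) (r)) (g) (h (r) (g) (r)))) : B
      (r) : A
          (r) : A
          (g) : B
          (r) : A
        (h (r) (g) (r)) : A
        (r) : A
      (k (h (r) (g) (r)) (r)) : B
          (r) : A
          (g) : B
          (r) : A
        (h (r) (g) (r)) : A
          (r) : A
          (r) : A
        (k (r) (r)) : B
        (r) : A
      (h (h (r) (g) (r)) (k (r) (r)) (r)) : A
    (h (r) (k (h (r) (g) (r)) (r)) (h (h (r) (g) (r)) (k (r) (r)) (r))) : A
  (h (h (h (h (r) (g) (r)) (k (r) (r)) (h (r) (g) (r))) (k (r) (h (r) (g) (r))) (h (h (r) (g) (r)) (k (r) (r)) (h (r) (g) (r)))) (k (h (h (r) (g) (r)) (k (r) (r)) (r)) (h (h (r) (g) (r)) (g) (h (r) (g) (r)))) (h (r) (k (h (r) (g) (r)) (r)) (h (h (r) (g) (r)) (k (r) (r)) (r)))) : A
  (r) : A
(k (h (h (h (h (r) (g) (r)) (k (r) (r)) (h (r) (g) (r))) (k (r) (h (r) (g) (r))) (h (h (r) (g) (r)) (k (r) (r)) (h (r) (g) (r)))) (k (h (h (r) (g) (r)) (k (r) (r)) (r)) (h (h (r) (g) (r)) (g) (h (r) (g) (r)))) (h (r) (k (h (r) (g) (r)) (r)) (h (h (r) (g) (r)) (k (r) (r)) (r)))) (r)) : B

well-sorted; sort = B


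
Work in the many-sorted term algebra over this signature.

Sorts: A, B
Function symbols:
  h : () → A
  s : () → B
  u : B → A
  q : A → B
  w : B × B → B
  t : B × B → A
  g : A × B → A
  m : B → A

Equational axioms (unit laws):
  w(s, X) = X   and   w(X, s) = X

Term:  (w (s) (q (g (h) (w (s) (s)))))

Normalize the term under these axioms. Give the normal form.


normal form = (q (g (h) (s)))

1. (w (s) (q (g (h) (w (s) (s)))))  →  (q (g (h) (w (s) (s))))
2. (q (g (h) (w (s) (s))))  →  (q (g (h) (s)))


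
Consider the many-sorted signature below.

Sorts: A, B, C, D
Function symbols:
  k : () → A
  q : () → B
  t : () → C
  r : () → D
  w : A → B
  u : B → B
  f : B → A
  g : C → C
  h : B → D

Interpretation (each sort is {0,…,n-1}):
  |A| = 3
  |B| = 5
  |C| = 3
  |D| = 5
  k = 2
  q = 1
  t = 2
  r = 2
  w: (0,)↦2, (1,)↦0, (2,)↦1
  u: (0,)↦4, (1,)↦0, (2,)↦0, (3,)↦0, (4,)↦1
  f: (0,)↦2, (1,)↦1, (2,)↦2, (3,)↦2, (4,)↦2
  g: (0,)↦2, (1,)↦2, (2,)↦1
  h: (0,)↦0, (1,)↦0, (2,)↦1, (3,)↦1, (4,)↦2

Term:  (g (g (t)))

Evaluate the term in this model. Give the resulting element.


  t = 2
  (g (t)) = g(2,) = 1
  (g (g (t))) = g(1,) = 2

value = 2
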